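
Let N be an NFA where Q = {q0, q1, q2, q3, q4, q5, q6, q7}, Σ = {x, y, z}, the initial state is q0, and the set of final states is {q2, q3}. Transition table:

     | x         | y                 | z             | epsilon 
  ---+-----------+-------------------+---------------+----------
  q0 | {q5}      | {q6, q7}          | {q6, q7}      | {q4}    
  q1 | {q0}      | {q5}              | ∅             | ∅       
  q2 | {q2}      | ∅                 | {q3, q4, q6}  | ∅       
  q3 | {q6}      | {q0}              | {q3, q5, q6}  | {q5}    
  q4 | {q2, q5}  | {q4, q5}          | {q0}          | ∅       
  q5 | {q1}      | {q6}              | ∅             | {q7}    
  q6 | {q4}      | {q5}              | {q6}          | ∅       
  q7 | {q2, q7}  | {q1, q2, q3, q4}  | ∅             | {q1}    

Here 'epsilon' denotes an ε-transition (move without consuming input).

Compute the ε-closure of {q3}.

Begin with {q3}.
ε-move q3 → q5; add q5.
ε-move q5 → q7; add q7.
ε-move q7 → q1; add q1.

{q1, q3, q5, q7}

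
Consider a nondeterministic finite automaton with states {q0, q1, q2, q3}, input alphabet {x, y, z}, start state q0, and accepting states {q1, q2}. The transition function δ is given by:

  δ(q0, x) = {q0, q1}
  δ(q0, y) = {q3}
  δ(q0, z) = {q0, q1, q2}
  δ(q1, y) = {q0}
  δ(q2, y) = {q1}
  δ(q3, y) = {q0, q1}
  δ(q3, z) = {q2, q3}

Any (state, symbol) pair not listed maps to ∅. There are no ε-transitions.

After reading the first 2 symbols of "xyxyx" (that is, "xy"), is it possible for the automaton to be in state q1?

No

Start in {q0}.
Read 'x': q0→{q0, q1}; now {q0, q1}.
Read 'y': q0→{q3}, q1→{q0}; now {q0, q3}.
State q1 is not in {q0, q3}.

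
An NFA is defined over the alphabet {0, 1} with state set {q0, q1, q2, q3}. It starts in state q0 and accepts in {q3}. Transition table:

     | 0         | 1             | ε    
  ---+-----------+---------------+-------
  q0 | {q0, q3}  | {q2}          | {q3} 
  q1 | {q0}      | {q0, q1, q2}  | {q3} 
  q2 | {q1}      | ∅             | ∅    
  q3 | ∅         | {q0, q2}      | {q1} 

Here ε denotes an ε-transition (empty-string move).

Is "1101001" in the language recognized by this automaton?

Yes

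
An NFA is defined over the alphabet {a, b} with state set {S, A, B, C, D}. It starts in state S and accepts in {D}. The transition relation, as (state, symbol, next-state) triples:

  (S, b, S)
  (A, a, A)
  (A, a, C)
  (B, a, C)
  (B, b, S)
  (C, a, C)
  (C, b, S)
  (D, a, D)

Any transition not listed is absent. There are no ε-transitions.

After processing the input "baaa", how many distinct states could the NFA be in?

0

Start in {S}.
Read 'b': {S} → {S}.
Read 'a': {S} → ∅.
The set is empty and remains empty for the remaining 2 symbols.
That set has 0 states.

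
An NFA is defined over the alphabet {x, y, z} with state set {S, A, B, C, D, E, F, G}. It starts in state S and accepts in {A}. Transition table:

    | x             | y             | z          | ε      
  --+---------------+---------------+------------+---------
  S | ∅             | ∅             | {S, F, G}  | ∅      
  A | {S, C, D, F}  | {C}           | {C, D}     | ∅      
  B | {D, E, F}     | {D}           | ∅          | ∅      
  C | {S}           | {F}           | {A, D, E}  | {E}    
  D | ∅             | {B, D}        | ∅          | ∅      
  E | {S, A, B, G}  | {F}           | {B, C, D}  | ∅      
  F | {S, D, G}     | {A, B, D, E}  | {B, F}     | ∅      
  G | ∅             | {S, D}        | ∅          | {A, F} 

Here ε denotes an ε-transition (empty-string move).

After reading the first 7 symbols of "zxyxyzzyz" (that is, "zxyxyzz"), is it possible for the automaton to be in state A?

Start in {S}.
Read 'z': {S} → {S, A, F, G}.
Read 'x': {S, A, F, G} → {S, A, C, D, E, F, G}.
Read 'y': {S, A, C, D, E, F, G} → {S, A, B, C, D, E, F}.
Read 'x': {S, A, B, C, D, E, F} → {S, A, B, C, D, E, F, G}.
Read 'y': {S, A, B, C, D, E, F, G} → {S, A, B, C, D, E, F}.
Read 'z': {S, A, B, C, D, E, F} → {S, A, B, C, D, E, F, G}.
Read 'z': {S, A, B, C, D, E, F, G} → {S, A, B, C, D, E, F, G}.
State A is in {S, A, B, C, D, E, F, G}.

Yes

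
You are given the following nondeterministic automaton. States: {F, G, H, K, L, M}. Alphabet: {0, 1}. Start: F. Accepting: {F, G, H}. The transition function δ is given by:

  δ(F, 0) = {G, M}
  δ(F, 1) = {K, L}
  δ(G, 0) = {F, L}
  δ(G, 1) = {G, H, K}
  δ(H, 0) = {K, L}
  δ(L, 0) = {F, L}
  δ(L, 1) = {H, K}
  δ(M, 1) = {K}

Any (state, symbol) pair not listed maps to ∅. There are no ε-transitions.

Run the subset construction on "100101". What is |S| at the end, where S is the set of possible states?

Start in {F}.
Read '1': F→{K, L}; now {K, L}.
Read '0': K→∅, L→{F, L}; now {F, L}.
Read '0': F→{G, M}, L→{F, L}; now {F, G, L, M}.
Read '1': F→{K, L}, G→{G, H, K}, L→{H, K}, M→{K}; now {G, H, K, L}.
Read '0': G→{F, L}, H→{K, L}, K→∅, L→{F, L}; now {F, K, L}.
Read '1': F→{K, L}, K→∅, L→{H, K}; now {H, K, L}.
That set has 3 states.

3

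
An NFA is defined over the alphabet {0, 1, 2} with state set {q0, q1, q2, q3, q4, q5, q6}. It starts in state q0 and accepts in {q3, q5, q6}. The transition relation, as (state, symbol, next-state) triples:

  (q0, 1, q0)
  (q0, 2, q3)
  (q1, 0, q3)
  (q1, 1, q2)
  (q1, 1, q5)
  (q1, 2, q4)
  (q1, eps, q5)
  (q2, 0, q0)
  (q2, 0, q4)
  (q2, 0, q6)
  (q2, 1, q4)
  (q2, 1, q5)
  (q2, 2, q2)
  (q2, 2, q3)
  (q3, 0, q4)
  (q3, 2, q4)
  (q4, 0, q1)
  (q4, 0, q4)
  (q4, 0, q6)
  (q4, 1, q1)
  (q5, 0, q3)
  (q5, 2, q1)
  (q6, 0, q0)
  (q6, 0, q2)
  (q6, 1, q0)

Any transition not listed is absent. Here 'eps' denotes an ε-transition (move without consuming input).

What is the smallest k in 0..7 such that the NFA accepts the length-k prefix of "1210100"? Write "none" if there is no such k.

Start in {q0}.
Read '1': {q0} → {q0}.
Read '2': {q0} → {q3}.
None of the earlier sets intersect F, but {q3} does.

2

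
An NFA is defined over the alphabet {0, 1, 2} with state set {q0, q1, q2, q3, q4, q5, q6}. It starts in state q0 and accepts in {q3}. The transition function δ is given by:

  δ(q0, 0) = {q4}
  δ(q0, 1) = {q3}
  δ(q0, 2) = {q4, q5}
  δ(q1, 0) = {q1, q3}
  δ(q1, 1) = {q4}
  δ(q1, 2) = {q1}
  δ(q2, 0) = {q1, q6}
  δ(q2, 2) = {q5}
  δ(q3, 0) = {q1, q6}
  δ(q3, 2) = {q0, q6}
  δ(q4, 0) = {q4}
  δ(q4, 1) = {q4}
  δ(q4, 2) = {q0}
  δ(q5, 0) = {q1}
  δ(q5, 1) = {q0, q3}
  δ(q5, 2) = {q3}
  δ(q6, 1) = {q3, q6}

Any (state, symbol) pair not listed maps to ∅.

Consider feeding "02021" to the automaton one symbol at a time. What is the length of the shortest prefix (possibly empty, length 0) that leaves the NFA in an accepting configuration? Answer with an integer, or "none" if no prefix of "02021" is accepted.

Start in {q0}.
Read '0': {q0} → {q4}.
Read '2': {q4} → {q0}.
Read '0': {q0} → {q4}.
Read '2': {q4} → {q0}.
Read '1': {q0} → {q3}.
None of the earlier sets intersect F, but {q3} does.

5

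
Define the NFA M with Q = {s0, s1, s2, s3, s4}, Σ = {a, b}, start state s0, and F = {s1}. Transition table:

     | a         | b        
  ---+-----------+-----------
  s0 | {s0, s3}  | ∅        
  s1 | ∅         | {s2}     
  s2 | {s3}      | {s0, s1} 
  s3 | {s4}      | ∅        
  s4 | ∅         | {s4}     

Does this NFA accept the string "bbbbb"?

No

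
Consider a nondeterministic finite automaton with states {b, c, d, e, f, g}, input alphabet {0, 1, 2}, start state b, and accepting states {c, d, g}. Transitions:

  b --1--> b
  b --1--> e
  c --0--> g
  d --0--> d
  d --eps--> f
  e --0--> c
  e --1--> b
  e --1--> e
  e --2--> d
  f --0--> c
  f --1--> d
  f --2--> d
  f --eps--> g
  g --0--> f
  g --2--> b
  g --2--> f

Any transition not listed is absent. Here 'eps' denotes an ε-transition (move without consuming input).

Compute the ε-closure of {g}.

{g}

Begin with {g}.
No ε-moves leave this set, so the closure equals the set itself.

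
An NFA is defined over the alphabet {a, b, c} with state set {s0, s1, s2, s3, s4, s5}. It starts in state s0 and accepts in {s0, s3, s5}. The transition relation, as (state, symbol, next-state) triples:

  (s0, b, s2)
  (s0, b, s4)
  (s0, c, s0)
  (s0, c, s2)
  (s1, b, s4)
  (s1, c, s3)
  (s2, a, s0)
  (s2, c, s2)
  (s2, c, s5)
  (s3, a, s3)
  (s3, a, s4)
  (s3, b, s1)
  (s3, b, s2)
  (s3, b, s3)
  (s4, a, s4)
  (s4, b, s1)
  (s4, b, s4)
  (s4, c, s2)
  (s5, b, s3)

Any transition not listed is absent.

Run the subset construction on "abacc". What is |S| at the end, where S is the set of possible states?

Start in {s0}.
Read 'a': s0→∅; now ∅.
The set is empty and remains empty for the remaining 4 symbols.
That set has 0 states.

0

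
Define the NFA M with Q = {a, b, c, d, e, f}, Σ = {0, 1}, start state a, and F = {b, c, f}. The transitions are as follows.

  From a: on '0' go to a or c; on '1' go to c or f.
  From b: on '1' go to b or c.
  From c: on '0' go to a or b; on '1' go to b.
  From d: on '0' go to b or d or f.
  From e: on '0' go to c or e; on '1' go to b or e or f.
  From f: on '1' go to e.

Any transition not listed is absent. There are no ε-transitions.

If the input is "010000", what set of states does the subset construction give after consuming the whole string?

Start in {a}.
Read '0': {a} → {a, c}.
Read '1': {a, c} → {b, c, f}.
Read '0': {b, c, f} → {a, b}.
Read '0': {a, b} → {a, c}.
Read '0': {a, c} → {a, b, c}.
Read '0': {a, b, c} → {a, b, c}.

{a, b, c}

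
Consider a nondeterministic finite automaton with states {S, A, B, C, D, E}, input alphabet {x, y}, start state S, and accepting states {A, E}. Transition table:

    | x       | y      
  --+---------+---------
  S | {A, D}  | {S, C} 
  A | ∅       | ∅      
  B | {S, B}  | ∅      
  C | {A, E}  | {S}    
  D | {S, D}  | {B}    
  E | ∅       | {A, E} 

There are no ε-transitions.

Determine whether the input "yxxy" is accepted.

Start in {S}.
Read 'y': {S} → {S, C}.
Read 'x': {S, C} → {A, D, E}.
Read 'x': {A, D, E} → {S, D}.
Read 'y': {S, D} → {S, B, C}.
The final set {S, B, C} contains no accepting state.

No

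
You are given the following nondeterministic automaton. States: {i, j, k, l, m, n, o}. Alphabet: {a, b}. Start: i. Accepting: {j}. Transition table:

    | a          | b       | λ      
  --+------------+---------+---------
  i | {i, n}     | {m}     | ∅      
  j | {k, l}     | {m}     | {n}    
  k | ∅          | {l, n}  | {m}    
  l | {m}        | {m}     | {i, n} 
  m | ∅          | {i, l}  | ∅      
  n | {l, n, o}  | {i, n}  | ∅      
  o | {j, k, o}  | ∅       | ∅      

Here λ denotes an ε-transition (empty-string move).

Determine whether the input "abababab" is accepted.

Start in {i}.
Read 'a': {i} → {i, n}.
Read 'b': {i, n} → {i, m, n}.
Read 'a': {i, m, n} → {i, l, n, o}.
Read 'b': {i, l, n, o} → {i, m, n}.
Read 'a': {i, m, n} → {i, l, n, o}.
Read 'b': {i, l, n, o} → {i, m, n}.
Read 'a': {i, m, n} → {i, l, n, o}.
Read 'b': {i, l, n, o} → {i, m, n}.
The final set {i, m, n} contains no accepting state.

No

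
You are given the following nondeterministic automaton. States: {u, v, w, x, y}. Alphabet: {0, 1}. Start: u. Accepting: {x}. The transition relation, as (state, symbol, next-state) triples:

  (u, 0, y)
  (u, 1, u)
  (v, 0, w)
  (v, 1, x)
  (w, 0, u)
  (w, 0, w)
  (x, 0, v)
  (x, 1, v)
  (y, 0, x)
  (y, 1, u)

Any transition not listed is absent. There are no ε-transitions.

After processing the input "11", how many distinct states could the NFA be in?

1

Start in {u}.
Read '1': u→{u}; now {u}.
Read '1': u→{u}; now {u}.
That set has 1 state.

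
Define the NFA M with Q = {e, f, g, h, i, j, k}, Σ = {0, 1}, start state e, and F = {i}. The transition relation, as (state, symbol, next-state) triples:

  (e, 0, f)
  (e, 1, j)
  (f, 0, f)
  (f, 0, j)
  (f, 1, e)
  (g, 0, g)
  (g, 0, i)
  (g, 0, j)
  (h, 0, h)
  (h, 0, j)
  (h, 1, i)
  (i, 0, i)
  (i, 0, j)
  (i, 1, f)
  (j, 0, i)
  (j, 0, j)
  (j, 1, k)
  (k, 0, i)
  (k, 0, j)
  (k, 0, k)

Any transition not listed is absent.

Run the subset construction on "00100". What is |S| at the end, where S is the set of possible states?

4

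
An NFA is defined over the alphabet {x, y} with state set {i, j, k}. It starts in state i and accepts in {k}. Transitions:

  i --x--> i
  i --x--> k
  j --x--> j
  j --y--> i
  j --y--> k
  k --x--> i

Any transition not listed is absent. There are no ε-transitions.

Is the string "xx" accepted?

Yes

Start in {i}.
Read 'x': {i} → {i, k}.
Read 'x': {i, k} → {i, k}.
The final set {i, k} contains the accepting state k.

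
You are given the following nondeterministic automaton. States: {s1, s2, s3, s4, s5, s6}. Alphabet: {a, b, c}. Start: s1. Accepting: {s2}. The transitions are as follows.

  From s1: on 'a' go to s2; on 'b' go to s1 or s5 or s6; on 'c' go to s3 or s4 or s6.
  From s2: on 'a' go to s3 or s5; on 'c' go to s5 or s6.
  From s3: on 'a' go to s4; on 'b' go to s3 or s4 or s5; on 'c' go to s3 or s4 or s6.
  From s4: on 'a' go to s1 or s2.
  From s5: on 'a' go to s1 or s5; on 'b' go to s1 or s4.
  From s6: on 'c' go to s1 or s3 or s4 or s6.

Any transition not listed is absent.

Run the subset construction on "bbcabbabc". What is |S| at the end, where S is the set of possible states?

Start in {s1}.
Read 'b': s1→{s1, s5, s6}; now {s1, s5, s6}.
Read 'b': s1→{s1, s5, s6}, s5→{s1, s4}, s6→∅; now {s1, s4, s5, s6}.
Read 'c': s1→{s3, s4, s6}, s4→∅, s5→∅, s6→{s1, s3, s4, s6}; now {s1, s3, s4, s6}.
Read 'a': s1→{s2}, s3→{s4}, s4→{s1, s2}, s6→∅; now {s1, s2, s4}.
Read 'b': s1→{s1, s5, s6}, s2→∅, s4→∅; now {s1, s5, s6}.
Read 'b': s1→{s1, s5, s6}, s5→{s1, s4}, s6→∅; now {s1, s4, s5, s6}.
Read 'a': s1→{s2}, s4→{s1, s2}, s5→{s1, s5}, s6→∅; now {s1, s2, s5}.
Read 'b': s1→{s1, s5, s6}, s2→∅, s5→{s1, s4}; now {s1, s4, s5, s6}.
Read 'c': s1→{s3, s4, s6}, s4→∅, s5→∅, s6→{s1, s3, s4, s6}; now {s1, s3, s4, s6}.
That set has 4 states.

4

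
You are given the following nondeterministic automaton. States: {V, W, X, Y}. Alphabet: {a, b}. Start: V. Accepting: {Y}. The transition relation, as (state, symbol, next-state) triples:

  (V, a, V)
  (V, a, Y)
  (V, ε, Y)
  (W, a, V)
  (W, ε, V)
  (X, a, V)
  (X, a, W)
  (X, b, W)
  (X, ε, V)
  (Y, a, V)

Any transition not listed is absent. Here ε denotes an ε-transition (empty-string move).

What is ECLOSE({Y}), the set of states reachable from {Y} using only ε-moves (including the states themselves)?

Begin with {Y}.
No ε-moves leave this set, so the closure equals the set itself.

{Y}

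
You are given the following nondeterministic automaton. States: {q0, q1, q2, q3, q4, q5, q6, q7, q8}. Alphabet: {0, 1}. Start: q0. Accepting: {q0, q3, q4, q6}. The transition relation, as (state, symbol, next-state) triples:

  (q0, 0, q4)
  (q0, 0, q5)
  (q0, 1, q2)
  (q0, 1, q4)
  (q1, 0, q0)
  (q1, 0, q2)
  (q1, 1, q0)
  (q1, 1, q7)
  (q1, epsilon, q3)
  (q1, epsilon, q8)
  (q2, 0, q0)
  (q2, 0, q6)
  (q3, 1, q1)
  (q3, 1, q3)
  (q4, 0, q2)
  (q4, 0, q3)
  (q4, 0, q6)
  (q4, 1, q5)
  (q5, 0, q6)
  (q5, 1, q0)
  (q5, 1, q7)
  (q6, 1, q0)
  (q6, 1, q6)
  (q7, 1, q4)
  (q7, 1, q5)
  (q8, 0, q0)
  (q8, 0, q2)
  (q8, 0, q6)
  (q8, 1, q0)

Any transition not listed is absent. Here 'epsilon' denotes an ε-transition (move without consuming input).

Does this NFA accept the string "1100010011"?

No

Start in {q0}.
Read '1': q0→{q2, q4}; now {q2, q4}.
Read '1': q2→∅, q4→{q5}; now {q5}.
Read '0': q5→{q6}; now {q6}.
Read '0': q6→∅; now ∅.
The set is empty and remains empty for the remaining 6 symbols.
The final set ∅ contains no accepting state.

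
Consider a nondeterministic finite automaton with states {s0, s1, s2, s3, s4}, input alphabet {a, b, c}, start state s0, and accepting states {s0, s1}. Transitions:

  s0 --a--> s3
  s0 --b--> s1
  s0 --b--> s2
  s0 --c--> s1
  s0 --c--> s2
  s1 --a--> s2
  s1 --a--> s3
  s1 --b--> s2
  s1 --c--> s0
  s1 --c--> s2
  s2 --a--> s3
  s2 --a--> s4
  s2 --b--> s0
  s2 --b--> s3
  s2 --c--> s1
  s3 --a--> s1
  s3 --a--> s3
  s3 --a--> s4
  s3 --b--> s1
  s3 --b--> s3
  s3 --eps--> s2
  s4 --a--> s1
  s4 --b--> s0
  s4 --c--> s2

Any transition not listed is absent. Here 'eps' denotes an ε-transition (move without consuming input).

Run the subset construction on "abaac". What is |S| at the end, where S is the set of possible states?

Start in {s0}.
Read 'a': {s0} → {s2, s3}.
Read 'b': {s2, s3} → {s0, s1, s2, s3}.
Read 'a': {s0, s1, s2, s3} → {s1, s2, s3, s4}.
Read 'a': {s1, s2, s3, s4} → {s1, s2, s3, s4}.
Read 'c': {s1, s2, s3, s4} → {s0, s1, s2}.
That set has 3 states.

3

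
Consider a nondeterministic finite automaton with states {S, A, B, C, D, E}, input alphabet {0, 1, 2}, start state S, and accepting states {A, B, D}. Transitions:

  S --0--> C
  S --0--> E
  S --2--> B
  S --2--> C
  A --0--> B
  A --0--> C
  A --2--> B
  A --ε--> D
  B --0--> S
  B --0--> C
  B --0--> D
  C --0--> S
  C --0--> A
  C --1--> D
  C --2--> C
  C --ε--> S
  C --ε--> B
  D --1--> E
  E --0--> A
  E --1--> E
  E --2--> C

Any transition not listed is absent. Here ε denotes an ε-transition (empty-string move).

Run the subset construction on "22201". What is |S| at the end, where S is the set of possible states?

2

Start in {S}.
Read '2': {S} → {S, B, C}.
Read '2': {S, B, C} → {S, B, C}.
Read '2': {S, B, C} → {S, B, C}.
Read '0': {S, B, C} → {S, A, B, C, D, E}.
Read '1': {S, A, B, C, D, E} → {D, E}.
That set has 2 states.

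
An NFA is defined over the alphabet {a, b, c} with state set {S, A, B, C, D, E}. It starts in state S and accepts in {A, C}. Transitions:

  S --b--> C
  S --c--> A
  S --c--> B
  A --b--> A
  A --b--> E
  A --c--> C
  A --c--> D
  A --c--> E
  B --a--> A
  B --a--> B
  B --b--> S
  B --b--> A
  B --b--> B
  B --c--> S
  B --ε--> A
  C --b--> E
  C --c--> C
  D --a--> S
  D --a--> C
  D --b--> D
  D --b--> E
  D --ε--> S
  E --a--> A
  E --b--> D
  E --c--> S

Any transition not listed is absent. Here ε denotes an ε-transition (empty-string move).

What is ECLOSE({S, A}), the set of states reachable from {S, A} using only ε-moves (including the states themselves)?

{S, A}

Begin with {S, A}.
No ε-moves leave this set, so the closure equals the set itself.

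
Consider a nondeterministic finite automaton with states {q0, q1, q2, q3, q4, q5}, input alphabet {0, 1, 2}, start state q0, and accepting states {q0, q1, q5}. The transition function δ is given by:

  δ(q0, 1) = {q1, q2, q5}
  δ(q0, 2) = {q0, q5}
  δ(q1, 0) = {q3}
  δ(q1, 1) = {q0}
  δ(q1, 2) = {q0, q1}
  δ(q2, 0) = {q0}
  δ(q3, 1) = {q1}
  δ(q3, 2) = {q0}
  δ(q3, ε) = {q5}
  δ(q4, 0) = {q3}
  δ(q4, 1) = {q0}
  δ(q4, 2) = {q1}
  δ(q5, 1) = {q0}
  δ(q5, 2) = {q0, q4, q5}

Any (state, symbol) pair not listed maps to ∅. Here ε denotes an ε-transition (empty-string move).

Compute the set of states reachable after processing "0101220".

∅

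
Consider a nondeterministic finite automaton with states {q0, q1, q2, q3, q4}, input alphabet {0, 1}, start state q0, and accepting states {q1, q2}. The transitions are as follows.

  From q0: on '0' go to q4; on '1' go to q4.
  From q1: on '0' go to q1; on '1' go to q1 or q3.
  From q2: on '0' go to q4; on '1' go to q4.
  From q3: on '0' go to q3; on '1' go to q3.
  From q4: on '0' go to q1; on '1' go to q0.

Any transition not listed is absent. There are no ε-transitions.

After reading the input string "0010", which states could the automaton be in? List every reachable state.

{q1, q3}

Start in {q0}.
Read '0': q0→{q4}; now {q4}.
Read '0': q4→{q1}; now {q1}.
Read '1': q1→{q1, q3}; now {q1, q3}.
Read '0': q1→{q1}, q3→{q3}; now {q1, q3}.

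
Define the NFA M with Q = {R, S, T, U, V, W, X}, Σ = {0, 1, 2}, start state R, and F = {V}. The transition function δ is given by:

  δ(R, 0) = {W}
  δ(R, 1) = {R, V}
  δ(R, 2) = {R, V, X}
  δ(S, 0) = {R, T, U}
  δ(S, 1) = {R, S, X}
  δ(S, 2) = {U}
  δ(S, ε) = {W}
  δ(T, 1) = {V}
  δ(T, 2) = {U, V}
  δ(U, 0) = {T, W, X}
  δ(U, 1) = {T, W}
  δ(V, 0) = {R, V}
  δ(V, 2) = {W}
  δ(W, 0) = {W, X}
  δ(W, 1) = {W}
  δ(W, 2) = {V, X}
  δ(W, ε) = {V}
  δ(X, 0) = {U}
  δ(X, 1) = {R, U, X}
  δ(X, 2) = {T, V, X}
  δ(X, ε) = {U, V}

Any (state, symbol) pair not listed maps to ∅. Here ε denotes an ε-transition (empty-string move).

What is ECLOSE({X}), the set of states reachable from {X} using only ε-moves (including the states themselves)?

{U, V, X}

Begin with {X}.
ε-move X → U; add U.
ε-move X → V; add V.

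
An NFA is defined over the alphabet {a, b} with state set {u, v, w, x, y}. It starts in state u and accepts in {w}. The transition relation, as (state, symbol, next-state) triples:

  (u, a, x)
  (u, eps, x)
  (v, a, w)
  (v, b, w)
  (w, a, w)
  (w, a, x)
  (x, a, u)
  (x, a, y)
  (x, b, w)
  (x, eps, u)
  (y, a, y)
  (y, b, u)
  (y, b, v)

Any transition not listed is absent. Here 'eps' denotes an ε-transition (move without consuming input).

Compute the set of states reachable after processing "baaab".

Start: ε-closure({u}) = {u, x}.
Read 'b': u→∅, x→{w}; now {w}.
Read 'a': w→{w, x}; union {w, x}; ε-closure = {u, w, x}.
Read 'a': u→{x}, w→{w, x}, x→{u, y}; now {u, w, x, y}.
Read 'a': u→{x}, w→{w, x}, x→{u, y}, y→{y}; now {u, w, x, y}.
Read 'b': u→∅, w→∅, x→{w}, y→{u, v}; union {u, v, w}; ε-closure = {u, v, w, x}.

{u, v, w, x}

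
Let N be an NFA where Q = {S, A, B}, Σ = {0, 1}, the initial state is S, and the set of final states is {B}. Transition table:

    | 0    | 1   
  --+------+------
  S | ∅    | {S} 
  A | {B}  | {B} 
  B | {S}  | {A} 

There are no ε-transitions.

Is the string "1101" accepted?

No

Start in {S}.
Read '1': S→{S}; now {S}.
Read '1': S→{S}; now {S}.
Read '0': S→∅; now ∅.
The set is empty and remains empty for the remaining 1 symbol.
The final set ∅ contains no accepting state.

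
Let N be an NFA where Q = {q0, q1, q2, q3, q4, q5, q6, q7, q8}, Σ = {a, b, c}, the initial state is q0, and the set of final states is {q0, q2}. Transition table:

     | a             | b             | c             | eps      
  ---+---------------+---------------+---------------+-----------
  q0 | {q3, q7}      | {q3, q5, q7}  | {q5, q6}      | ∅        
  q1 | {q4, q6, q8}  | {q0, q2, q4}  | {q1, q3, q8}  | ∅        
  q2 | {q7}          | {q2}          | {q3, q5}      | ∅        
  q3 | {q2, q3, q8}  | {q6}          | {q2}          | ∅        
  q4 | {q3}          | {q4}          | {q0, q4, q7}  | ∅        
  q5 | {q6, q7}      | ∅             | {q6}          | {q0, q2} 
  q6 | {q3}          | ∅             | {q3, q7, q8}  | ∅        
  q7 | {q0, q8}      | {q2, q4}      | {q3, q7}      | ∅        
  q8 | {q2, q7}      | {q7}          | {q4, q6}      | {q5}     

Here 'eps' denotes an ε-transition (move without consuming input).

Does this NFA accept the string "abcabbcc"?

Start in {q0}.
Read 'a': q0→{q3, q7}; now {q3, q7}.
Read 'b': q3→{q6}, q7→{q2, q4}; now {q2, q4, q6}.
Read 'c': q2→{q3, q5}, q4→{q0, q4, q7}, q6→{q3, q7, q8}; union {q0, q3, q4, q5, q7, q8}; ε-closure = {q0, q2, q3, q4, q5, q7, q8}.
Read 'a': q0→{q3, q7}, q2→{q7}, q3→{q2, q3, q8}, q4→{q3}, q5→{q6, q7}, q7→{q0, q8}, q8→{q2, q7}; union {q0, q2, q3, q6, q7, q8}; ε-closure = {q0, q2, q3, q5, q6, q7, q8}.
Read 'b': q0→{q3, q5, q7}, q2→{q2}, q3→{q6}, q5→∅, q6→∅, q7→{q2, q4}, q8→{q7}; union {q2, q3, q4, q5, q6, q7}; ε-closure = {q0, q2, q3, q4, q5, q6, q7}.
Read 'b': q0→{q3, q5, q7}, q2→{q2}, q3→{q6}, q4→{q4}, q5→∅, q6→∅, q7→{q2, q4}; union {q2, q3, q4, q5, q6, q7}; ε-closure = {q0, q2, q3, q4, q5, q6, q7}.
Read 'c': q0→{q5, q6}, q2→{q3, q5}, q3→{q2}, q4→{q0, q4, q7}, q5→{q6}, q6→{q3, q7, q8}, q7→{q3, q7}; now {q0, q2, q3, q4, q5, q6, q7, q8}.
Read 'c': q0→{q5, q6}, q2→{q3, q5}, q3→{q2}, q4→{q0, q4, q7}, q5→{q6}, q6→{q3, q7, q8}, q7→{q3, q7}, q8→{q4, q6}; now {q0, q2, q3, q4, q5, q6, q7, q8}.
The final set {q0, q2, q3, q4, q5, q6, q7, q8} contains the accepting states q0, q2.

Yes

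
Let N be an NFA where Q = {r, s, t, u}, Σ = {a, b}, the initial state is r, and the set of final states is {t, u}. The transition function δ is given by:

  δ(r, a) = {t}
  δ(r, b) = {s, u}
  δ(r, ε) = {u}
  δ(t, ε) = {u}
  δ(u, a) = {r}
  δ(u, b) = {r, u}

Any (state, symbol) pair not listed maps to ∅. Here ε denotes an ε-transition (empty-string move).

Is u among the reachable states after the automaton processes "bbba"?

Yes

Start: ε-closure({r}) = {r, u}.
Read 'b': r→{s, u}, u→{r, u}; now {r, s, u}.
Read 'b': r→{s, u}, s→∅, u→{r, u}; now {r, s, u}.
Read 'b': r→{s, u}, s→∅, u→{r, u}; now {r, s, u}.
Read 'a': r→{t}, s→∅, u→{r}; union {r, t}; ε-closure = {r, t, u}.
State u is in {r, t, u}.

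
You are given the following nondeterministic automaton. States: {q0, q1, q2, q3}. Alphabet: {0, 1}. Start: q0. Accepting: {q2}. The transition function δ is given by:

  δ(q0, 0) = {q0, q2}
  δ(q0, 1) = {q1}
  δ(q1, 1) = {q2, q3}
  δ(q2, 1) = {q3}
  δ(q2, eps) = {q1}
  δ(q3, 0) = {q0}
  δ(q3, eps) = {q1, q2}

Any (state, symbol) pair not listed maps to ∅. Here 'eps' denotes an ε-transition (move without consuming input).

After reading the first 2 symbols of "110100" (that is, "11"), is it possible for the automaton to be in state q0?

No

Start in {q0}.
Read '1': {q0} → {q1}.
Read '1': {q1} → {q1, q2, q3}.
State q0 is not in {q1, q2, q3}.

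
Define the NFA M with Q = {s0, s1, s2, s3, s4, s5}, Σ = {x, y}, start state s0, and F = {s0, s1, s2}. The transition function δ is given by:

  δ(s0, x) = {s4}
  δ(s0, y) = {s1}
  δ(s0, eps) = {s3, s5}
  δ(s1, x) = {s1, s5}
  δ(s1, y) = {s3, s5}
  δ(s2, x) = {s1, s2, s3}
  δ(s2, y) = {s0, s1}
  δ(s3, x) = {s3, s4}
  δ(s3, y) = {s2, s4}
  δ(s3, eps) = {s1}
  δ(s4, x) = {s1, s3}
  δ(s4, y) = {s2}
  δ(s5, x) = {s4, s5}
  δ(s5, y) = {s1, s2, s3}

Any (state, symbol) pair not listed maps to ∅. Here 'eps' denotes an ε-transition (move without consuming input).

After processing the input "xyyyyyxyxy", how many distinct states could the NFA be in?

Start: ε-closure({s0}) = {s0, s1, s3, s5}.
Read 'x': s0→{s4}, s1→{s1, s5}, s3→{s3, s4}, s5→{s4, s5}; now {s1, s3, s4, s5}.
Read 'y': s1→{s3, s5}, s3→{s2, s4}, s4→{s2}, s5→{s1, s2, s3}; now {s1, s2, s3, s4, s5}.
Read 'y': s1→{s3, s5}, s2→{s0, s1}, s3→{s2, s4}, s4→{s2}, s5→{s1, s2, s3}; now {s0, s1, s2, s3, s4, s5}.
Read 'y': s0→{s1}, s1→{s3, s5}, s2→{s0, s1}, s3→{s2, s4}, s4→{s2}, s5→{s1, s2, s3}; now {s0, s1, s2, s3, s4, s5}.
Read 'y': s0→{s1}, s1→{s3, s5}, s2→{s0, s1}, s3→{s2, s4}, s4→{s2}, s5→{s1, s2, s3}; now {s0, s1, s2, s3, s4, s5}.
Read 'y': s0→{s1}, s1→{s3, s5}, s2→{s0, s1}, s3→{s2, s4}, s4→{s2}, s5→{s1, s2, s3}; now {s0, s1, s2, s3, s4, s5}.
Read 'x': s0→{s4}, s1→{s1, s5}, s2→{s1, s2, s3}, s3→{s3, s4}, s4→{s1, s3}, s5→{s4, s5}; now {s1, s2, s3, s4, s5}.
Read 'y': s1→{s3, s5}, s2→{s0, s1}, s3→{s2, s4}, s4→{s2}, s5→{s1, s2, s3}; now {s0, s1, s2, s3, s4, s5}.
Read 'x': s0→{s4}, s1→{s1, s5}, s2→{s1, s2, s3}, s3→{s3, s4}, s4→{s1, s3}, s5→{s4, s5}; now {s1, s2, s3, s4, s5}.
Read 'y': s1→{s3, s5}, s2→{s0, s1}, s3→{s2, s4}, s4→{s2}, s5→{s1, s2, s3}; now {s0, s1, s2, s3, s4, s5}.
That set has 6 states.

6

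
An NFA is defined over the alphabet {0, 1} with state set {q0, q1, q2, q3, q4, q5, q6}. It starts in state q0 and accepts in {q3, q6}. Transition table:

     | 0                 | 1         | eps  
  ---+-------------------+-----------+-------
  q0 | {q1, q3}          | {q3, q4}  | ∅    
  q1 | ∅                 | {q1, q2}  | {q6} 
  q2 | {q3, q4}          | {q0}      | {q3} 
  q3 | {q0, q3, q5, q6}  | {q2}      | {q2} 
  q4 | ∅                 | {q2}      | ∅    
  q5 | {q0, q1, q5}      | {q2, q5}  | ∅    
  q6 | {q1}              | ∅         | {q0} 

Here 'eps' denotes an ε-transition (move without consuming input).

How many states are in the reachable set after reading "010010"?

7

Start in {q0}.
Read '0': q0→{q1, q3}; union {q1, q3}; ε-closure = {q0, q1, q2, q3, q6}.
Read '1': q0→{q3, q4}, q1→{q1, q2}, q2→{q0}, q3→{q2}, q6→∅; union {q0, q1, q2, q3, q4}; ε-closure = {q0, q1, q2, q3, q4, q6}.
Read '0': q0→{q1, q3}, q1→∅, q2→{q3, q4}, q3→{q0, q3, q5, q6}, q4→∅, q6→{q1}; union {q0, q1, q3, q4, q5, q6}; ε-closure = {q0, q1, q2, q3, q4, q5, q6}.
Read '0': q0→{q1, q3}, q1→∅, q2→{q3, q4}, q3→{q0, q3, q5, q6}, q4→∅, q5→{q0, q1, q5}, q6→{q1}; union {q0, q1, q3, q4, q5, q6}; ε-closure = {q0, q1, q2, q3, q4, q5, q6}.
Read '1': q0→{q3, q4}, q1→{q1, q2}, q2→{q0}, q3→{q2}, q4→{q2}, q5→{q2, q5}, q6→∅; union {q0, q1, q2, q3, q4, q5}; ε-closure = {q0, q1, q2, q3, q4, q5, q6}.
Read '0': q0→{q1, q3}, q1→∅, q2→{q3, q4}, q3→{q0, q3, q5, q6}, q4→∅, q5→{q0, q1, q5}, q6→{q1}; union {q0, q1, q3, q4, q5, q6}; ε-closure = {q0, q1, q2, q3, q4, q5, q6}.
That set has 7 states.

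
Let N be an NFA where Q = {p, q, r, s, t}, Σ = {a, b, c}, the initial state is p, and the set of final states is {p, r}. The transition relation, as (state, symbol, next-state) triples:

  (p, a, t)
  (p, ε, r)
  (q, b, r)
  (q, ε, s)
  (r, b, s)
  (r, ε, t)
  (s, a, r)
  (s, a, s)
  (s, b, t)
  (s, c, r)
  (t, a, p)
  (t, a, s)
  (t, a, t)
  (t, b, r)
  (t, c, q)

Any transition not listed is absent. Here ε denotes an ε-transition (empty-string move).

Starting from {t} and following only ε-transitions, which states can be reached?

Begin with {t}.
No ε-moves leave this set, so the closure equals the set itself.

{t}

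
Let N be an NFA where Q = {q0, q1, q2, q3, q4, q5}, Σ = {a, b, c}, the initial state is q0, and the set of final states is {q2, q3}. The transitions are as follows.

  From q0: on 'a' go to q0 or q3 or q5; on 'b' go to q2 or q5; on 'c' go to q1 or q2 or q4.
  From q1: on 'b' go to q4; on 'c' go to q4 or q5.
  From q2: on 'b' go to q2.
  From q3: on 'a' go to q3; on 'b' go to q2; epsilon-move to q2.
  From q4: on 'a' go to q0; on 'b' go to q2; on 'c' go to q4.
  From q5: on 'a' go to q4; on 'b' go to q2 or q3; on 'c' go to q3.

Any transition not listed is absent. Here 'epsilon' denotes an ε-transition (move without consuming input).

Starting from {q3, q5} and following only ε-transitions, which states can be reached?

Begin with {q3, q5}.
ε-move q3 → q2; add q2.

{q2, q3, q5}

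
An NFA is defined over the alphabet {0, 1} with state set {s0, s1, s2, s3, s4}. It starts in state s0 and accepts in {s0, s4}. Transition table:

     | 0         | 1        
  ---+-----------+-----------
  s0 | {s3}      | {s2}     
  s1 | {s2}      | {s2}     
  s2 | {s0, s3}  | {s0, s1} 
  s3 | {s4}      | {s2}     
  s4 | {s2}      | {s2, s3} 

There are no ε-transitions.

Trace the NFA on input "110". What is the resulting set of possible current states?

{s2, s3}

Start in {s0}.
Read '1': {s0} → {s2}.
Read '1': {s2} → {s0, s1}.
Read '0': {s0, s1} → {s2, s3}.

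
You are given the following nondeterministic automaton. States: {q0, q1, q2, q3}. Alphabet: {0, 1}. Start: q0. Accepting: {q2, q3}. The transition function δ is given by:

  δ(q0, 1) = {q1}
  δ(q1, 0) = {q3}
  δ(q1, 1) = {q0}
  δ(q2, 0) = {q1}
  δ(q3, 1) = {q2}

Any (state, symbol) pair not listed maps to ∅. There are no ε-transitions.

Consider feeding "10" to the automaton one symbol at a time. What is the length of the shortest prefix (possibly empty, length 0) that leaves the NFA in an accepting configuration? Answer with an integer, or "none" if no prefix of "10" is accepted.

2

Start in {q0}.
Read '1': {q0} → {q1}.
Read '0': {q1} → {q3}.
None of the earlier sets intersect F, but {q3} does.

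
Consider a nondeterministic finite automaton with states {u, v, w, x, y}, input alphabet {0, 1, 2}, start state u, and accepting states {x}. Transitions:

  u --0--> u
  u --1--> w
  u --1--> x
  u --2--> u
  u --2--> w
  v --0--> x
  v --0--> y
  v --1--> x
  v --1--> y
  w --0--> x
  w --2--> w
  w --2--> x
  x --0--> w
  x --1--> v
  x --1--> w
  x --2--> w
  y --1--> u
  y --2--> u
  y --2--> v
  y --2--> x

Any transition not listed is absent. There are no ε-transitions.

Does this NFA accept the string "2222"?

Yes

Start in {u}.
Read '2': u→{u, w}; now {u, w}.
Read '2': u→{u, w}, w→{w, x}; now {u, w, x}.
Read '2': u→{u, w}, w→{w, x}, x→{w}; now {u, w, x}.
Read '2': u→{u, w}, w→{w, x}, x→{w}; now {u, w, x}.
The final set {u, w, x} contains the accepting state x.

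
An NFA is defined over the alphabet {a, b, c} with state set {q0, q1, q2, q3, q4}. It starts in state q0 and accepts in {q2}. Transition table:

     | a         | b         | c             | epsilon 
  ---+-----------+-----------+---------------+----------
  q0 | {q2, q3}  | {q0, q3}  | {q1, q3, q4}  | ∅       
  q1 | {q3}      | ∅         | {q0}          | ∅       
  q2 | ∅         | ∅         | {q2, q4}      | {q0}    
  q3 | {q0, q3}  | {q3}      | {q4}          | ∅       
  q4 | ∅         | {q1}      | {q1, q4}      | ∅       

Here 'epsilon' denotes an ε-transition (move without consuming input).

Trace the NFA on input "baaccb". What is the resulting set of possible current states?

{q0, q1, q3}

Start in {q0}.
Read 'b': {q0} → {q0, q3}.
Read 'a': {q0, q3} → {q0, q2, q3}.
Read 'a': {q0, q2, q3} → {q0, q2, q3}.
Read 'c': {q0, q2, q3} → {q0, q1, q2, q3, q4}.
Read 'c': {q0, q1, q2, q3, q4} → {q0, q1, q2, q3, q4}.
Read 'b': {q0, q1, q2, q3, q4} → {q0, q1, q3}.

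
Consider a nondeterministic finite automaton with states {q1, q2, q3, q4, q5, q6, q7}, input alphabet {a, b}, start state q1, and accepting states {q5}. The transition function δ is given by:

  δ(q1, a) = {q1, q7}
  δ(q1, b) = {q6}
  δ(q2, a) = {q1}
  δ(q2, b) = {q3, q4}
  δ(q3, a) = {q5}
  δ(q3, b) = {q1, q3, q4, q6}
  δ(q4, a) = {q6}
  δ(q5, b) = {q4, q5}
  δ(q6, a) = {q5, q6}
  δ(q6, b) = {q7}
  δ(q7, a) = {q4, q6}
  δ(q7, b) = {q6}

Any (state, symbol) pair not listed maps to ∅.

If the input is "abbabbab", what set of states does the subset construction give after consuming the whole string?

{q4, q5, q7}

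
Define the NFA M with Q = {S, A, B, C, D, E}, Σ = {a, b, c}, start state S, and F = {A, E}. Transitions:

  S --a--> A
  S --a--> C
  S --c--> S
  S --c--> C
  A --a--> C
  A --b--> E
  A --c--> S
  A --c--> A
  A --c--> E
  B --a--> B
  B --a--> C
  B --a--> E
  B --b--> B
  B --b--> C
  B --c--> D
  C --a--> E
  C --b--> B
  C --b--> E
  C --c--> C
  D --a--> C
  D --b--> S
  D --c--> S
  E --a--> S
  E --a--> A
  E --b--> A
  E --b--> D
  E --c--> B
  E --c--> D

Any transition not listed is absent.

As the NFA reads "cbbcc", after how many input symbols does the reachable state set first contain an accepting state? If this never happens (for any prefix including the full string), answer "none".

Start in {S}.
Read 'c': {S} → {S, C}.
Read 'b': {S, C} → {B, E}.
None of the earlier sets intersect F, but {B, E} does.

2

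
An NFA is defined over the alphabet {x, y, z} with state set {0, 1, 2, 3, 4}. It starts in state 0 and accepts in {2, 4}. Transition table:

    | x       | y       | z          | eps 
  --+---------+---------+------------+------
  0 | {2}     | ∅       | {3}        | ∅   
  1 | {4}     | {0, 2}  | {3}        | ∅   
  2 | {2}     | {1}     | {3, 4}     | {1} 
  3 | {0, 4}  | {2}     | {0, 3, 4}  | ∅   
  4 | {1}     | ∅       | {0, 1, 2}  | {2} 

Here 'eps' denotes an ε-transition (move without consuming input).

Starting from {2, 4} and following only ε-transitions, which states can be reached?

Begin with {2, 4}.
ε-move 2 → 1; add 1.

{1, 2, 4}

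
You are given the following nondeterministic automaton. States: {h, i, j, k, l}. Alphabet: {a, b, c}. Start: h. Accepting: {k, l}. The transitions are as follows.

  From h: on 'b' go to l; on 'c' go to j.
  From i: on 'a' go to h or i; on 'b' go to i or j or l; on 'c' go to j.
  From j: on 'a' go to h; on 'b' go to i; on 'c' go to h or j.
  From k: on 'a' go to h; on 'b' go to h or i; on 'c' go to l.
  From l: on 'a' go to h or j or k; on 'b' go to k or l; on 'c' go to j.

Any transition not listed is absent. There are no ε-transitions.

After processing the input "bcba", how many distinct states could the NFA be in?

2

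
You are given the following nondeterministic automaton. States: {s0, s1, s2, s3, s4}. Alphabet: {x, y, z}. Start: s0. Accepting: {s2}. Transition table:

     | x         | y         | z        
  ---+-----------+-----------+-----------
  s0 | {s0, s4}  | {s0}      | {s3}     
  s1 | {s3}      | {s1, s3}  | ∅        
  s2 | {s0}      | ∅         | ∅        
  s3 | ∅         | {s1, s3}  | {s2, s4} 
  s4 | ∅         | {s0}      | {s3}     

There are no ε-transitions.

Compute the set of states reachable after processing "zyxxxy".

Start in {s0}.
Read 'z': {s0} → {s3}.
Read 'y': {s3} → {s1, s3}.
Read 'x': {s1, s3} → {s3}.
Read 'x': {s3} → ∅.
The set is empty and remains empty for the remaining 2 symbols.

∅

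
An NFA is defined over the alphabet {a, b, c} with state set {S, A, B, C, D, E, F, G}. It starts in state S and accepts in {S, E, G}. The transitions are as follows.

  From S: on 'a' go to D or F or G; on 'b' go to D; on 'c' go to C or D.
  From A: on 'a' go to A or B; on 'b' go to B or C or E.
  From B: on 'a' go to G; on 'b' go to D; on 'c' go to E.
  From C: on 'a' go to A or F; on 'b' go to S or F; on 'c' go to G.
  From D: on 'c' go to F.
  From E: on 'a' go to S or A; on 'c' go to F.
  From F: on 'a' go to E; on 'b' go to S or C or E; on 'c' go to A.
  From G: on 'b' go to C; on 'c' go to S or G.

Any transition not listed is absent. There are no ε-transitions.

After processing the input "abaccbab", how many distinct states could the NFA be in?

5

Start in {S}.
Read 'a': S→{D, F, G}; now {D, F, G}.
Read 'b': D→∅, F→{S, C, E}, G→{C}; now {S, C, E}.
Read 'a': S→{D, F, G}, C→{A, F}, E→{S, A}; now {S, A, D, F, G}.
Read 'c': S→{C, D}, A→∅, D→{F}, F→{A}, G→{S, G}; now {S, A, C, D, F, G}.
Read 'c': S→{C, D}, A→∅, C→{G}, D→{F}, F→{A}, G→{S, G}; now {S, A, C, D, F, G}.
Read 'b': S→{D}, A→{B, C, E}, C→{S, F}, D→∅, F→{S, C, E}, G→{C}; now {S, B, C, D, E, F}.
Read 'a': S→{D, F, G}, B→{G}, C→{A, F}, D→∅, E→{S, A}, F→{E}; now {S, A, D, E, F, G}.
Read 'b': S→{D}, A→{B, C, E}, D→∅, E→∅, F→{S, C, E}, G→{C}; now {S, B, C, D, E}.
That set has 5 states.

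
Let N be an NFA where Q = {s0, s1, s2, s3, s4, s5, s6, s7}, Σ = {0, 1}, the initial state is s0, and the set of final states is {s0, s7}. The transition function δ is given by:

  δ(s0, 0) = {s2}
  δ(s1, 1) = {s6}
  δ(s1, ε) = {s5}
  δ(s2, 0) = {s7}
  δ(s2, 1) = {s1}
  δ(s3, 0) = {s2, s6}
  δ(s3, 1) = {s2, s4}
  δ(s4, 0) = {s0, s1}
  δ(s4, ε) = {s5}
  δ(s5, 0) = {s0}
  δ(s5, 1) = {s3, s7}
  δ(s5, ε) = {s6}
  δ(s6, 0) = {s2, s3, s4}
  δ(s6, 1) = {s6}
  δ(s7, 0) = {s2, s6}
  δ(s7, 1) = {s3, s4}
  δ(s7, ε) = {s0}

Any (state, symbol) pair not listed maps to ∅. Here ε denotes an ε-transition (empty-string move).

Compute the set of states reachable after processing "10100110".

∅

Start in {s0}.
Read '1': s0→∅; now ∅.
The set is empty and remains empty for the remaining 7 symbols.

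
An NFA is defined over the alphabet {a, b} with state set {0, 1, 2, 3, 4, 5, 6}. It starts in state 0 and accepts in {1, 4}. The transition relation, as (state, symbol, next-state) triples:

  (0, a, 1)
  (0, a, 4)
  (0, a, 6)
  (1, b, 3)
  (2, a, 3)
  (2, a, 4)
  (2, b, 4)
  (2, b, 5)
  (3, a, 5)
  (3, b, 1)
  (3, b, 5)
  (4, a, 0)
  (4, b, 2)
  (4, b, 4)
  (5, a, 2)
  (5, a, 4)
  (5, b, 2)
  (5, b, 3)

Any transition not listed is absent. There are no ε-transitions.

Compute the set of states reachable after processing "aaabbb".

{2, 3, 4, 5}

Start in {0}.
Read 'a': {0} → {1, 4, 6}.
Read 'a': {1, 4, 6} → {0}.
Read 'a': {0} → {1, 4, 6}.
Read 'b': {1, 4, 6} → {2, 3, 4}.
Read 'b': {2, 3, 4} → {1, 2, 4, 5}.
Read 'b': {1, 2, 4, 5} → {2, 3, 4, 5}.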